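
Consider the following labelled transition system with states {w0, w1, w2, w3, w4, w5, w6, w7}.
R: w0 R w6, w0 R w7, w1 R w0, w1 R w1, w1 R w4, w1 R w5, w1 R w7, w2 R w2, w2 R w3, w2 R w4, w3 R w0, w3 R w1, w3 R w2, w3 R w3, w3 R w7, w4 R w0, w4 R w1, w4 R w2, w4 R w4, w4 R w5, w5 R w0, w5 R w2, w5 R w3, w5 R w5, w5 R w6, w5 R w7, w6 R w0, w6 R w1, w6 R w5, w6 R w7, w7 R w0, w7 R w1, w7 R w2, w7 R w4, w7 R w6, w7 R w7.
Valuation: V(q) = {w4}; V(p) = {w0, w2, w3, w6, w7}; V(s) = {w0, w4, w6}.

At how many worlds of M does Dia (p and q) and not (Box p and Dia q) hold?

Let φ = Dia (p and q) and not (Box p and Dia q). Evaluate φ at each world:
  w0 (successors {w6, w7}): φ is false.
  w1 (successors {w0, w1, w4, w5, w7}): φ is false.
  w2 (successors {w2, w3, w4}): φ is false.
  w3 (successors {w0, w1, w2, w3, w7}): φ is false.
  w4 (successors {w0, w1, w2, w4, w5}): φ is false.
  w5 (successors {w0, w2, w3, w5, w6, w7}): φ is false.
  w6 (successors {w0, w1, w5, w7}): φ is false.
  w7 (successors {w0, w1, w2, w4, w6, w7}): φ is false.
For instance, at w1:
  At w1: Dia (p and q) is false, not (Box p and Dia q) is true, so Dia (p and q) and not (Box p and Dia q) is false.
    At w1: Dia (p and q) requires p and q at some successor in {w0, w1, w4, w5, w7}.
      At w0: p and q is false.
      At w1: p and q is false.
      At w4: p and q is false.
      At w5: p and q is false.
      At w7: p and q is false.
    So Dia (p and q) is false at w1.
    At w1: Box p and Dia q is false, so not (Box p and Dia q) is true.
      At w1: Box p is false, Dia q is true, so Box p and Dia q is false.
Satisfying worlds: none.

0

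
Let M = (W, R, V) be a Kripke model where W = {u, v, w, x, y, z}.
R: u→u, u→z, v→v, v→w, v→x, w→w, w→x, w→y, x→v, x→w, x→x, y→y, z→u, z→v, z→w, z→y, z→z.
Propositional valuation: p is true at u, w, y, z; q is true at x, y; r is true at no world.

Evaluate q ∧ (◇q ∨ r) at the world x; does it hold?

Yes

At x: q is true, ◇q ∨ r is true, so q ∧ (◇q ∨ r) is true.
  At x: ◇q is true, r is false, so ◇q ∨ r is true.
    At x: ◇q requires q at some successor in {v, w, x}.
      q holds at x, so ◇q is true at x.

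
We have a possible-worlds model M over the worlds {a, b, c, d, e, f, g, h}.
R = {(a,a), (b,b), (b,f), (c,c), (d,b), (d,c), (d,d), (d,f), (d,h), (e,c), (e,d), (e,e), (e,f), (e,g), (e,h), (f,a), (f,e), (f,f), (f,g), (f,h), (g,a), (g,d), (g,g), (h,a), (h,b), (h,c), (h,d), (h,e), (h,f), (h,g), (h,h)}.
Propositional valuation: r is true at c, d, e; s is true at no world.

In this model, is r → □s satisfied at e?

At e: r is true, □s is false, so r → □s is false.
  At e: □s requires s at every successor {c, d, e, f, g, h}.
    s fails at c, so □s is false at e.

No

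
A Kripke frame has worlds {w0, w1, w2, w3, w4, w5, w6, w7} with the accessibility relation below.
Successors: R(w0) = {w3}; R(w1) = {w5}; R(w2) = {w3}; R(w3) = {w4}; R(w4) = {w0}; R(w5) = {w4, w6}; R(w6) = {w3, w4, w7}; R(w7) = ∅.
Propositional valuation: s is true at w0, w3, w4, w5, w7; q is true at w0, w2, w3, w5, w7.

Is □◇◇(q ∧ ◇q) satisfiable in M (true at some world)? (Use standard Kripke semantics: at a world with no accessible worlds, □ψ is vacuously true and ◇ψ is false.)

Let φ = □◇◇(q ∧ ◇q). Evaluate φ at each world:
  w0 (successors {w3}): φ is true.
  w1 (successors {w5}): φ is true.
  w2 (successors {w3}): φ is true.
  w3 (successors {w4}): φ is false.
  w4 (successors {w0}): φ is false.
  w5 (successors {w4, w6}): φ is false.
  w6 (successors {w3, w4, w7}): φ is false.
  w7 (successors ∅): φ is true.
Detail at w0 (witness):
  At w0: □◇◇(q ∧ ◇q) requires ◇◇(q ∧ ◇q) at every successor {w3}.
      At w3: ◇◇(q ∧ ◇q) requires ◇(q ∧ ◇q) at some successor in {w4}.
        ◇(q ∧ ◇q) holds at w4, so ◇◇(q ∧ ◇q) is true at w3.
  So □◇◇(q ∧ ◇q) is true at w0.

Yes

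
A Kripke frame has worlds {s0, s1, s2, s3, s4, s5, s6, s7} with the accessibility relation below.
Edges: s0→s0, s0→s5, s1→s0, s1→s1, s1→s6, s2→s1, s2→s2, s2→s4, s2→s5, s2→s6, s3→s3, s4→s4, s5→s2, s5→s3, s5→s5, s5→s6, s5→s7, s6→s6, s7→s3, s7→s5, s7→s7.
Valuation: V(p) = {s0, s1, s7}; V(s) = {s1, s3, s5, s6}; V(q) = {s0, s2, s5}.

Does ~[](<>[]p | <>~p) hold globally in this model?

Recall that []ψ holds at a world iff ψ holds at every accessible world, and <>ψ holds iff ψ holds at some accessible world.
Let φ = ~[](<>[]p | <>~p). Evaluate φ at each world:
  s0 (successors {s0, s5}): φ is false.
  s1 (successors {s0, s1, s6}): φ is false.
  s2 (successors {s1, s2, s4, s5, s6}): φ is false.
  s3 (successors {s3}): φ is false.
  s4 (successors {s4}): φ is false.
  s5 (successors {s2, s3, s5, s6, s7}): φ is false.
  s6 (successors {s6}): φ is false.
  s7 (successors {s3, s5, s7}): φ is false.
Detail at s0 (counterexample):
  At s0: [](<>[]p | <>~p) is true, so ~[](<>[]p | <>~p) is false.
    At s0: [](<>[]p | <>~p) requires <>[]p | <>~p at every successor {s0, s5}.
      At s0: <>[]p | <>~p is true.
      At s5: <>[]p | <>~p is true.
    So [](<>[]p | <>~p) is true at s0.

No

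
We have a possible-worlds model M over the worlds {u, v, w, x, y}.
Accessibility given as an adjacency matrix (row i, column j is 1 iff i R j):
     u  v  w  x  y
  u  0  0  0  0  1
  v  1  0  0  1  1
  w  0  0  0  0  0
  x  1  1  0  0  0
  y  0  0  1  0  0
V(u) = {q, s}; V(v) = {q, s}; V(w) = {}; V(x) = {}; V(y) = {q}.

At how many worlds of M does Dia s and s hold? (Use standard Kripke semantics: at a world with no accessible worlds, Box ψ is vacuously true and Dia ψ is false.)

1

Let φ = Dia s and s. Evaluate φ at each world:
  u (successors {y}): φ is false.
  v (successors {u, x, y}): φ is true.
  w (successors ∅): φ is false.
  x (successors {u, v}): φ is false.
  y (successors {w}): φ is false.
For instance, at u:
  At u: Dia s is false, s is true, so Dia s and s is false.
    At u: Dia s requires s at some successor in {y}.
      At y: s is false.
    So Dia s is false at u.
Satisfying worlds: {v}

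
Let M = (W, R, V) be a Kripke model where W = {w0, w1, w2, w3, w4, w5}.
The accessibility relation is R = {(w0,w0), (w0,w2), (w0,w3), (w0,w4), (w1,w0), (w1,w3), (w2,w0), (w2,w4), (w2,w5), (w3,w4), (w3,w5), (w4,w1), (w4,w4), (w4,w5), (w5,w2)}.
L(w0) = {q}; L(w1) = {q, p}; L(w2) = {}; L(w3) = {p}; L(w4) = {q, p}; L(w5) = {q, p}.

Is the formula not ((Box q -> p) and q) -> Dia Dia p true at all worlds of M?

Recall that Box ψ holds at a world iff ψ holds at every accessible world, and Dia ψ holds iff ψ holds at some accessible world.
Let φ = not ((Box q -> p) and q) -> Dia Dia p. Evaluate φ at each world:
  w0 (successors {w0, w2, w3, w4}): φ is true.
  w1 (successors {w0, w3}): φ is true.
  w2 (successors {w0, w4, w5}): φ is true.
  w3 (successors {w4, w5}): φ is true.
  w4 (successors {w1, w4, w5}): φ is true.
  w5 (successors {w2}): φ is true.
For instance, at w4:
  At w4: not ((Box q -> p) and q) is false, Dia Dia p is true, so not ((Box q -> p) and q) -> Dia Dia p is true.
    At w4: (Box q -> p) and q is true, so not ((Box q -> p) and q) is false.
      At w4: Box q -> p is true, q is true, so (Box q -> p) and q is true.
    At w4: Dia Dia p requires Dia p at some successor in {w1, w4, w5}.
      Dia p holds at w1, so Dia Dia p is true at w4.

Yes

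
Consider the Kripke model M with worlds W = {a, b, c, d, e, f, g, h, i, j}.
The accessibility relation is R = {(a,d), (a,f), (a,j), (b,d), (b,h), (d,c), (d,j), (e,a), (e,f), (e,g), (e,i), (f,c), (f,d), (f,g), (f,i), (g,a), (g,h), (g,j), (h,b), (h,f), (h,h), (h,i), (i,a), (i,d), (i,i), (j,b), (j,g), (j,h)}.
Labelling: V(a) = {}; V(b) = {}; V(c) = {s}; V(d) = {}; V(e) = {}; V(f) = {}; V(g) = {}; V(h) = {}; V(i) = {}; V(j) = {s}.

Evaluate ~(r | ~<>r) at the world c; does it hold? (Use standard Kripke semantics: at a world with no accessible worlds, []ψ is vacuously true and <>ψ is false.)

No

At c: r | ~<>r is true, so ~(r | ~<>r) is false.
  At c: r is false, ~<>r is true, so r | ~<>r is true.
    At c: <>r is false, so ~<>r is true.
      At c: no accessible worlds, so <>r is false.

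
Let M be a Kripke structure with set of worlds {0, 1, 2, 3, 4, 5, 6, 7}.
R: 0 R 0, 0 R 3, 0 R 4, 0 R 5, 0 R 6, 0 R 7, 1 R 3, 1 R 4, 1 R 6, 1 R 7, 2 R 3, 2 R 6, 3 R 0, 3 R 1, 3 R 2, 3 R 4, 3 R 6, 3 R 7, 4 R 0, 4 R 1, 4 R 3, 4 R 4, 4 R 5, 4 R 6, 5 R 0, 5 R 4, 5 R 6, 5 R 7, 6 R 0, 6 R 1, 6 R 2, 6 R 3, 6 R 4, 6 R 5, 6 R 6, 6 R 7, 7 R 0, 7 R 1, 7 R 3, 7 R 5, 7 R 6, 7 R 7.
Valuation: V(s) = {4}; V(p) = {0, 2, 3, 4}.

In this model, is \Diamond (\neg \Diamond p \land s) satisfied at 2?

At 2: \Diamond (\neg \Diamond p \land s) requires \neg \Diamond p \land s at some successor in {3, 6}.
  At 3: \neg \Diamond p \land s is false.
  At 6: \neg \Diamond p \land s is false.
So \Diamond (\neg \Diamond p \land s) is false at 2.

No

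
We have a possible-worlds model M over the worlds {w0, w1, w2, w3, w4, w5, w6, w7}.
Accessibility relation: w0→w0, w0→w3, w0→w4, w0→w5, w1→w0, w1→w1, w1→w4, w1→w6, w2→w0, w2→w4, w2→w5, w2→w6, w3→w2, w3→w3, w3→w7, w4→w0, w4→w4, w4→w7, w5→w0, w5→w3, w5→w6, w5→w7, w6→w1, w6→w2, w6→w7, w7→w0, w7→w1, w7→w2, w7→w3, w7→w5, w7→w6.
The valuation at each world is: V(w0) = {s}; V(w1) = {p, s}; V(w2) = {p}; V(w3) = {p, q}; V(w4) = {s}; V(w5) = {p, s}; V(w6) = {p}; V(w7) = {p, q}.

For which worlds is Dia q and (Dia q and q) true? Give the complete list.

Recall that Dia ψ holds at a world iff ψ holds at some accessible world.
Let φ = Dia q and (Dia q and q). Evaluate φ at each world:
  w0 (successors {w0, w3, w4, w5}): φ is false.
  w1 (successors {w0, w1, w4, w6}): φ is false.
  w2 (successors {w0, w4, w5, w6}): φ is false.
  w3 (successors {w2, w3, w7}): φ is true.
  w4 (successors {w0, w4, w7}): φ is false.
  w5 (successors {w0, w3, w6, w7}): φ is false.
  w6 (successors {w1, w2, w7}): φ is false.
  w7 (successors {w0, w1, w2, w3, w5, w6}): φ is true.
For instance, at w7:
  At w7: Dia q is true, Dia q and q is true, so Dia q and (Dia q and q) is true.
    At w7: Dia q requires q at some successor in {w0, w1, w2, w3, w5, w6}.
      q holds at w3, so Dia q is true at w7.
    At w7: Dia q is true, q is true, so Dia q and q is true.
      At w7: Dia q requires q at some successor in {w0, w1, w2, w3, w5, w6}.
        q holds at w3, so Dia q is true at w7.
Satisfying worlds: {w3, w7}

w3, w7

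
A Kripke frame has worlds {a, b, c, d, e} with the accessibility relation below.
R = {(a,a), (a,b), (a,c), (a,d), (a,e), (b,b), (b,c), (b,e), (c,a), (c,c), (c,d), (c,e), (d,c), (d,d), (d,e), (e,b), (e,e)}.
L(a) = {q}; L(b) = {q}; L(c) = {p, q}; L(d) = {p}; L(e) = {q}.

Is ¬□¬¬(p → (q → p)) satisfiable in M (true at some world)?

No

Recall that □ψ holds at a world iff ψ holds at every accessible world, and ◇ψ holds iff ψ holds at some accessible world.
Let φ = ¬□¬¬(p → (q → p)). Evaluate φ at each world:
  a (successors {a, b, c, d, e}): φ is false.
  b (successors {b, c, e}): φ is false.
  c (successors {a, c, d, e}): φ is false.
  d (successors {c, d, e}): φ is false.
  e (successors {b, e}): φ is false.
For instance, at c:
  At c: □¬¬(p → (q → p)) is true, so ¬□¬¬(p → (q → p)) is false.
    At c: □¬¬(p → (q → p)) requires ¬¬(p → (q → p)) at every successor {a, c, d, e}.
      At a: ¬¬(p → (q → p)) is true.
      At c: ¬¬(p → (q → p)) is true.
      At d: ¬¬(p → (q → p)) is true.
      At e: ¬¬(p → (q → p)) is true.
    So □¬¬(p → (q → p)) is true at c.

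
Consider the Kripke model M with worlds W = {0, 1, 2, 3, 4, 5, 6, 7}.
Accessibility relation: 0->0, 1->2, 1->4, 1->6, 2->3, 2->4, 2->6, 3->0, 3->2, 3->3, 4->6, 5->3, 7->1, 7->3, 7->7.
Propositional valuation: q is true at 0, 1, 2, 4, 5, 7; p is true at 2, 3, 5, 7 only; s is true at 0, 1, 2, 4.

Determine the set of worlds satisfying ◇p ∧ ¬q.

3

Let φ = ◇p ∧ ¬q. Evaluate φ at each world:
  0 (successors {0}): φ is false.
  1 (successors {2, 4, 6}): φ is false.
  2 (successors {3, 4, 6}): φ is false.
  3 (successors {0, 2, 3}): φ is true.
  4 (successors {6}): φ is false.
  5 (successors {3}): φ is false.
  6 (successors ∅): φ is false.
  7 (successors {1, 3, 7}): φ is false.
For instance, at 2:
  At 2: ◇p is true, ¬q is false, so ◇p ∧ ¬q is false.
    At 2: ◇p requires p at some successor in {3, 4, 6}.
      p holds at 3, so ◇p is true at 2.
Satisfying worlds: {3}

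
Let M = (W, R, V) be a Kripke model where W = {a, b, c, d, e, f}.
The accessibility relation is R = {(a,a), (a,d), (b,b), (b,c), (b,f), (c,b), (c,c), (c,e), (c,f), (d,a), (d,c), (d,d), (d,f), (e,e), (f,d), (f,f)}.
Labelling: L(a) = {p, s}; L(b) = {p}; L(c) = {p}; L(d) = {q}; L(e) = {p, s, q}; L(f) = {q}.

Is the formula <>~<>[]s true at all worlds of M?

Recall that []ψ holds at a world iff ψ holds at every accessible world, and <>ψ holds iff ψ holds at some accessible world.
Let φ = <>~<>[]s. Evaluate φ at each world:
  a (successors {a, d}): φ is true.
  b (successors {b, c, f}): φ is true.
  c (successors {b, c, e, f}): φ is true.
  d (successors {a, c, d, f}): φ is true.
  e (successors {e}): φ is false.
  f (successors {d, f}): φ is true.
Detail at e (counterexample):
  At e: <>~<>[]s requires ~<>[]s at some successor in {e}.
    At e: ~<>[]s is false.
  So <>~<>[]s is false at e.

No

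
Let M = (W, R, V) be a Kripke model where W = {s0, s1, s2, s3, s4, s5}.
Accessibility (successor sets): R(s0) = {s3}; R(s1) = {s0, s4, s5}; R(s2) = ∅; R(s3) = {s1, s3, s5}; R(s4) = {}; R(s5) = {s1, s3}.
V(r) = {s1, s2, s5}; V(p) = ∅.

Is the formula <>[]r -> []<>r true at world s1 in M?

No

Recall that []ψ holds at a world iff ψ holds at every accessible world, and <>ψ holds iff ψ holds at some accessible world.
At s1: <>[]r is true, []<>r is false, so <>[]r -> []<>r is false.
  At s1: <>[]r requires []r at some successor in {s0, s4, s5}.
    []r holds at s4, so <>[]r is true at s1.
      At s4: no accessible worlds, so []r holds vacuously.
  At s1: []<>r requires <>r at every successor {s0, s4, s5}.
    <>r fails at s0, so []<>r is false at s1.
      At s0: <>r requires r at some successor in {s3}.
        At s3: r is false.
      So <>r is false at s0.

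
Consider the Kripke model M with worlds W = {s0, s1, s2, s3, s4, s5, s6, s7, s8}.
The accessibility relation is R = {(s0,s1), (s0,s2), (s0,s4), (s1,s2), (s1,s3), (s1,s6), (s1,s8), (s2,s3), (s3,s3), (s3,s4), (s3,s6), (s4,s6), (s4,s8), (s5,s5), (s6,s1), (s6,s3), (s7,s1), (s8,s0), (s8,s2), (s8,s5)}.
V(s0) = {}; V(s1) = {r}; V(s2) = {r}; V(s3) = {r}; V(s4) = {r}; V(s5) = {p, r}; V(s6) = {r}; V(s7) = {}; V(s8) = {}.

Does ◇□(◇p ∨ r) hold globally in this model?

Yes

Let φ = ◇□(◇p ∨ r). Evaluate φ at each world:
  s0 (successors {s1, s2, s4}): φ is true.
  s1 (successors {s2, s3, s6, s8}): φ is true.
  s2 (successors {s3}): φ is true.
  s3 (successors {s3, s4, s6}): φ is true.
  s4 (successors {s6, s8}): φ is true.
  s5 (successors {s5}): φ is true.
  s6 (successors {s1, s3}): φ is true.
  s7 (successors {s1}): φ is true.
  s8 (successors {s0, s2, s5}): φ is true.
For instance, at s7:
  At s7: ◇□(◇p ∨ r) requires □(◇p ∨ r) at some successor in {s1}.
    □(◇p ∨ r) holds at s1, so ◇□(◇p ∨ r) is true at s7.
      At s1: □(◇p ∨ r) requires ◇p ∨ r at every successor {s2, s3, s6, s8}.
        At s2: ◇p ∨ r is true.
        At s3: ◇p ∨ r is true.
        At s6: ◇p ∨ r is true.
        At s8: ◇p ∨ r is true.
      So □(◇p ∨ r) is true at s1.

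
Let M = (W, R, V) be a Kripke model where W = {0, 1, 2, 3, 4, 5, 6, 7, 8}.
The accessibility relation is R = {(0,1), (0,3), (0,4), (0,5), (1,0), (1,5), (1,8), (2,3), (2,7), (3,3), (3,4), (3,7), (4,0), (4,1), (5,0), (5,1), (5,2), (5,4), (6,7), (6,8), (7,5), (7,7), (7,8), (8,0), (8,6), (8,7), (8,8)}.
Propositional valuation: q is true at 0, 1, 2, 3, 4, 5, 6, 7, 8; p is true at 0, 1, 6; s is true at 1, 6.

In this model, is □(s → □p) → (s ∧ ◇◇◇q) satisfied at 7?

No

At 7: □(s → □p) is true, s ∧ ◇◇◇q is false, so □(s → □p) → (s ∧ ◇◇◇q) is false.
  At 7: □(s → □p) requires s → □p at every successor {5, 7, 8}.
      At 5: s is false, □p is false, so s → □p is true.
      At 7: s is false, □p is false, so s → □p is true.
      At 8: s is false, □p is false, so s → □p is true.
  So □(s → □p) is true at 7.
  At 7: s is false, ◇◇◇q is true, so s ∧ ◇◇◇q is false.
    At 7: ◇◇◇q requires ◇◇q at some successor in {5, 7, 8}.
      ◇◇q holds at 5, so ◇◇◇q is true at 7.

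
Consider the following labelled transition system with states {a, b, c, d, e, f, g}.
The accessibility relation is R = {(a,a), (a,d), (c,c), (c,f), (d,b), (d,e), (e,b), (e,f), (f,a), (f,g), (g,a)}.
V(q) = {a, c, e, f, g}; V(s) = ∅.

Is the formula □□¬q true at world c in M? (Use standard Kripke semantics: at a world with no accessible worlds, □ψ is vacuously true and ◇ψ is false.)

No

At c: □□¬q requires □¬q at every successor {c, f}.
  □¬q fails at c, so □□¬q is false at c.
    At c: □¬q requires ¬q at every successor {c, f}.
      ¬q fails at c, so □¬q is false at c.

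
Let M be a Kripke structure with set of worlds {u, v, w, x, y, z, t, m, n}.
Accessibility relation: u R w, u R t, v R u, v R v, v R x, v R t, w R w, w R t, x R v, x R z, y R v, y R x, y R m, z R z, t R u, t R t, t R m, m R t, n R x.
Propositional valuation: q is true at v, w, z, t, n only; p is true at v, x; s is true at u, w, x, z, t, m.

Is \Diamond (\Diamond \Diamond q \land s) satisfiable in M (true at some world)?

Recall that \Diamond ψ holds at a world iff ψ holds at some accessible world.
Let φ = \Diamond (\Diamond \Diamond q \land s). Evaluate φ at each world:
  u (successors {w, t}): φ is true.
  v (successors {u, v, x, t}): φ is true.
  w (successors {w, t}): φ is true.
  x (successors {v, z}): φ is true.
  y (successors {v, x, m}): φ is true.
  z (successors {z}): φ is true.
  t (successors {u, t, m}): φ is true.
  m (successors {t}): φ is true.
  n (successors {x}): φ is true.
Detail at u (witness):
  At u: \Diamond (\Diamond \Diamond q \land s) requires \Diamond \Diamond q \land s at some successor in {w, t}.
    \Diamond \Diamond q \land s holds at w, so \Diamond (\Diamond \Diamond q \land s) is true at u.
      At w: \Diamond \Diamond q is true, s is true, so \Diamond \Diamond q \land s is true.

Yes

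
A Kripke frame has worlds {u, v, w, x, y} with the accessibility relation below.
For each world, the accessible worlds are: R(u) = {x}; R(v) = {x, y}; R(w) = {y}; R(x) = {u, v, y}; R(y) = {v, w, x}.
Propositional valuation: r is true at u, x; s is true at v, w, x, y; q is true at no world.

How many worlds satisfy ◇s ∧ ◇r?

4

Let φ = ◇s ∧ ◇r. Evaluate φ at each world:
  u (successors {x}): φ is true.
  v (successors {x, y}): φ is true.
  w (successors {y}): φ is false.
  x (successors {u, v, y}): φ is true.
  y (successors {v, w, x}): φ is true.
For instance, at v:
  At v: ◇s is true, ◇r is true, so ◇s ∧ ◇r is true.
    At v: ◇s requires s at some successor in {x, y}.
      s holds at x, so ◇s is true at v.
    At v: ◇r requires r at some successor in {x, y}.
      r holds at x, so ◇r is true at v.
Satisfying worlds: {u, v, x, y}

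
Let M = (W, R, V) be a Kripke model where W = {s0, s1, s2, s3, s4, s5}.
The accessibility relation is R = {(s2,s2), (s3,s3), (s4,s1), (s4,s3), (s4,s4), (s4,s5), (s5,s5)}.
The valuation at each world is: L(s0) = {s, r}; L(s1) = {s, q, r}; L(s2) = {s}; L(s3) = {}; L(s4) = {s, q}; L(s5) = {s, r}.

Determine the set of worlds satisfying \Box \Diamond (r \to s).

s0, s1, s2, s3, s5

Let φ = \Box \Diamond (r \to s). Evaluate φ at each world:
  s0 (successors ∅): φ is true.
  s1 (successors ∅): φ is true.
  s2 (successors {s2}): φ is true.
  s3 (successors {s3}): φ is true.
  s4 (successors {s1, s3, s4, s5}): φ is false.
  s5 (successors {s5}): φ is true.
For instance, at s5:
  At s5: \Box \Diamond (r \to s) requires \Diamond (r \to s) at every successor {s5}.
      At s5: \Diamond (r \to s) requires r \to s at some successor in {s5}.
        r \to s holds at s5, so \Diamond (r \to s) is true at s5.
  So \Box \Diamond (r \to s) is true at s5.
Satisfying worlds: {s0, s1, s2, s3, s5}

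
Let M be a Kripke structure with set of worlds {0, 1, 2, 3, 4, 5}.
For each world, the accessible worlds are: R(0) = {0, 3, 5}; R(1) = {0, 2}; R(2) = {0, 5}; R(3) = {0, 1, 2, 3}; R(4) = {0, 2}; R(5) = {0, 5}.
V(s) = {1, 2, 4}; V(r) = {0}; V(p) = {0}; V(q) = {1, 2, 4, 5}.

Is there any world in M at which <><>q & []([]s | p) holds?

Recall that []ψ holds at a world iff ψ holds at every accessible world, and <>ψ holds iff ψ holds at some accessible world.
Let φ = <><>q & []([]s | p). Evaluate φ at each world:
  0 (successors {0, 3, 5}): φ is false.
  1 (successors {0, 2}): φ is false.
  2 (successors {0, 5}): φ is false.
  3 (successors {0, 1, 2, 3}): φ is false.
  4 (successors {0, 2}): φ is false.
  5 (successors {0, 5}): φ is false.
For instance, at 1:
  At 1: <><>q is true, []([]s | p) is false, so <><>q & []([]s | p) is false.
    At 1: <><>q requires <>q at some successor in {0, 2}.
      <>q holds at 0, so <><>q is true at 1.
    At 1: []([]s | p) requires []s | p at every successor {0, 2}.
      []s | p fails at 2, so []([]s | p) is false at 1.

No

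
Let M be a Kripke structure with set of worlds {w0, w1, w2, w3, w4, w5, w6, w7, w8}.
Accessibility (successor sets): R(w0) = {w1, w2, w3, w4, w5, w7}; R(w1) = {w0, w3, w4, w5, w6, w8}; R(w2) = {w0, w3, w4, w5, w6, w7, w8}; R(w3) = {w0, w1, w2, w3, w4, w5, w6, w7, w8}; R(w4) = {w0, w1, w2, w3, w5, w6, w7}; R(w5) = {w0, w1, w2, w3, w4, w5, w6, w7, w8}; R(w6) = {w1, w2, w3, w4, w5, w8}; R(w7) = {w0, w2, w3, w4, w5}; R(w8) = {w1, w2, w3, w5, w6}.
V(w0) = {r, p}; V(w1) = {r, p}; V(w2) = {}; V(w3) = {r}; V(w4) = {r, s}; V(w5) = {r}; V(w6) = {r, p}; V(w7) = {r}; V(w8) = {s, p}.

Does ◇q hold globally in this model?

Let φ = ◇q. Evaluate φ at each world:
  w0 (successors {w1, w2, w3, w4, w5, w7}): φ is false.
  w1 (successors {w0, w3, w4, w5, w6, w8}): φ is false.
  w2 (successors {w0, w3, w4, w5, w6, w7, w8}): φ is false.
  w3 (successors {w0, w1, w2, w3, w4, w5, w6, w7, w8}): φ is false.
  w4 (successors {w0, w1, w2, w3, w5, w6, w7}): φ is false.
  w5 (successors {w0, w1, w2, w3, w4, w5, w6, w7, w8}): φ is false.
  w6 (successors {w1, w2, w3, w4, w5, w8}): φ is false.
  w7 (successors {w0, w2, w3, w4, w5}): φ is false.
  w8 (successors {w1, w2, w3, w5, w6}): φ is false.
Detail at w0 (counterexample):
  At w0: ◇q requires q at some successor in {w1, w2, w3, w4, w5, w7}.
    At w1: q is false.
    At w2: q is false.
    At w3: q is false.
    At w4: q is false.
    At w5: q is false.
    At w7: q is false.
  So ◇q is false at w0.

No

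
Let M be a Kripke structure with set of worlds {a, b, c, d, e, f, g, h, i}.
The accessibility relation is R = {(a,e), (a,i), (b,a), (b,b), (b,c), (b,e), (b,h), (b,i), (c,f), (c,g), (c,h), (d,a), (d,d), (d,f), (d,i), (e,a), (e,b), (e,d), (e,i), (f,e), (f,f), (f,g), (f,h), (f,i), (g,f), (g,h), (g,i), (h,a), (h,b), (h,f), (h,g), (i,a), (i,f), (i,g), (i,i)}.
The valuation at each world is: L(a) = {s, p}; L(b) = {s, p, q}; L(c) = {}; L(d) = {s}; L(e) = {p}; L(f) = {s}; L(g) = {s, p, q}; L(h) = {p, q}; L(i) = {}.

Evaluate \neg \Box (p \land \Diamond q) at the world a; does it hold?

Yes

At a: \Box (p \land \Diamond q) is false, so \neg \Box (p \land \Diamond q) is true.
  At a: \Box (p \land \Diamond q) requires p \land \Diamond q at every successor {e, i}.
    p \land \Diamond q fails at i, so \Box (p \land \Diamond q) is false at a.
      At i: p is false, \Diamond q is true, so p \land \Diamond q is false.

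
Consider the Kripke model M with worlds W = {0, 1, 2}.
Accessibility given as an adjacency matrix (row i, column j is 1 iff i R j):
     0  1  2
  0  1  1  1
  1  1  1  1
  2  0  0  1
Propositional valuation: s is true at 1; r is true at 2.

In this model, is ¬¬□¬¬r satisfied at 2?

Yes

At 2: ¬□¬¬r is false, so ¬¬□¬¬r is true.
  At 2: □¬¬r is true, so ¬□¬¬r is false.
    At 2: □¬¬r requires ¬¬r at every successor {2}.
      At 2: ¬¬r is true.
    So □¬¬r is true at 2.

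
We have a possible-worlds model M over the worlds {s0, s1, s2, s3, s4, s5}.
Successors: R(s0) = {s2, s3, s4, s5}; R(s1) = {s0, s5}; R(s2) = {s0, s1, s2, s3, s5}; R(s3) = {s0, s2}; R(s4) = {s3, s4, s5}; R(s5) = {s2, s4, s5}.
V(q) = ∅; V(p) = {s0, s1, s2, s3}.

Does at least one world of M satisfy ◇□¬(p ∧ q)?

Yes

Let φ = ◇□¬(p ∧ q). Evaluate φ at each world:
  s0 (successors {s2, s3, s4, s5}): φ is true.
  s1 (successors {s0, s5}): φ is true.
  s2 (successors {s0, s1, s2, s3, s5}): φ is true.
  s3 (successors {s0, s2}): φ is true.
  s4 (successors {s3, s4, s5}): φ is true.
  s5 (successors {s2, s4, s5}): φ is true.
Detail at s0 (witness):
  At s0: ◇□¬(p ∧ q) requires □¬(p ∧ q) at some successor in {s2, s3, s4, s5}.
    □¬(p ∧ q) holds at s2, so ◇□¬(p ∧ q) is true at s0.
      At s2: □¬(p ∧ q) requires ¬(p ∧ q) at every successor {s0, s1, s2, s3, s5}.
        At s0: ¬(p ∧ q) is true.
        At s1: ¬(p ∧ q) is true.
        At s2: ¬(p ∧ q) is true.
        At s3: ¬(p ∧ q) is true.
        At s5: ¬(p ∧ q) is true.
      So □¬(p ∧ q) is true at s2.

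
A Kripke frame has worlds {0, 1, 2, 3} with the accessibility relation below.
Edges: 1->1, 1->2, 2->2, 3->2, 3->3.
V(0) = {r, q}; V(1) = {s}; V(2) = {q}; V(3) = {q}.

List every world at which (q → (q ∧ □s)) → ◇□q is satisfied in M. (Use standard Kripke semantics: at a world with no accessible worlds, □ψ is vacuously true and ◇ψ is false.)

1, 2, 3

Let φ = (q → (q ∧ □s)) → ◇□q. Evaluate φ at each world:
  0 (successors ∅): φ is false.
  1 (successors {1, 2}): φ is true.
  2 (successors {2}): φ is true.
  3 (successors {2, 3}): φ is true.
For instance, at 2:
  At 2: q → (q ∧ □s) is false, ◇□q is true, so (q → (q ∧ □s)) → ◇□q is true.
    At 2: q is true, q ∧ □s is false, so q → (q ∧ □s) is false.
      At 2: q is true, □s is false, so q ∧ □s is false.
    At 2: ◇□q requires □q at some successor in {2}.
      □q holds at 2, so ◇□q is true at 2.
Satisfying worlds: {1, 2, 3}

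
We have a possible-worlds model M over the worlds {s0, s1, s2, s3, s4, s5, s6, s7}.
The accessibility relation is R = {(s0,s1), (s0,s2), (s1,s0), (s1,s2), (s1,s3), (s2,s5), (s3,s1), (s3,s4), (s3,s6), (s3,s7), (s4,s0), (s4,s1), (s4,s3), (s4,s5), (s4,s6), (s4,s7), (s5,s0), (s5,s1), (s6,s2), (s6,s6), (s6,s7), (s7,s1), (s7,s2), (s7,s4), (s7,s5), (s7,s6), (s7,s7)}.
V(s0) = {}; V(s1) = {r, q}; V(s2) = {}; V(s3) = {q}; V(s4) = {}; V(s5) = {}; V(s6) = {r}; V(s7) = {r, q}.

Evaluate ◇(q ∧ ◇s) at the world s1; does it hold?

At s1: ◇(q ∧ ◇s) requires q ∧ ◇s at some successor in {s0, s2, s3}.
  At s0: q ∧ ◇s is false.
  At s2: q ∧ ◇s is false.
  At s3: q ∧ ◇s is false.
So ◇(q ∧ ◇s) is false at s1.

No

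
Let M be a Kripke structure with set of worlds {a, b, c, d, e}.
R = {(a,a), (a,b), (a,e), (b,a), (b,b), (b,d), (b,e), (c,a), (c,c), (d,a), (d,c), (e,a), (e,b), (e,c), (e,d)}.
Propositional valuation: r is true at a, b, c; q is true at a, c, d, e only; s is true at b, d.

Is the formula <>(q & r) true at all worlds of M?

Yes

Recall that <>ψ holds at a world iff ψ holds at some accessible world.
Let φ = <>(q & r). Evaluate φ at each world:
  a (successors {a, b, e}): φ is true.
  b (successors {a, b, d, e}): φ is true.
  c (successors {a, c}): φ is true.
  d (successors {a, c}): φ is true.
  e (successors {a, b, c, d}): φ is true.
For instance, at b:
  At b: <>(q & r) requires q & r at some successor in {a, b, d, e}.
    q & r holds at a, so <>(q & r) is true at b.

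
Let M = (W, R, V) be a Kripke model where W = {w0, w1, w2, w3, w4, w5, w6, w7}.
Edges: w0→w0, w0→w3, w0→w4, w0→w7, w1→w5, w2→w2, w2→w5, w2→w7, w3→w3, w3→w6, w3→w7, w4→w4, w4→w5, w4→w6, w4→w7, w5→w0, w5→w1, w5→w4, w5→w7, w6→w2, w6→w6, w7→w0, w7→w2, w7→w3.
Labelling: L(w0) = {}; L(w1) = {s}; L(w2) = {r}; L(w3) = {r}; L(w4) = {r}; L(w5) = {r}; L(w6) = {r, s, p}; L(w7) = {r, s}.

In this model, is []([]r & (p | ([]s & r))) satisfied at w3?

At w3: []([]r & (p | ([]s & r))) requires []r & (p | ([]s & r)) at every successor {w3, w6, w7}.
  []r & (p | ([]s & r)) fails at w3, so []([]r & (p | ([]s & r))) is false at w3.
    At w3: []r is true, p | ([]s & r) is false, so []r & (p | ([]s & r)) is false.
      At w3: []r requires r at every successor {w3, w6, w7}.
        At w3: r is true.
        At w6: r is true.
        At w7: r is true.
      So []r is true at w3.
      At w3: p is false, []s & r is false, so p | ([]s & r) is false.

No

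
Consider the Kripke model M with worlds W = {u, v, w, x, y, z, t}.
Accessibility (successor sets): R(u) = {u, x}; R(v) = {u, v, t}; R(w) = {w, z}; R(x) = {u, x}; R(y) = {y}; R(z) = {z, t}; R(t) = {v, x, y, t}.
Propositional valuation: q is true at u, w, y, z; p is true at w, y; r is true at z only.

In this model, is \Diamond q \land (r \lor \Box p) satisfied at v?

Recall that \Box ψ holds at a world iff ψ holds at every accessible world, and \Diamond ψ holds iff ψ holds at some accessible world.
At v: \Diamond q is true, r \lor \Box p is false, so \Diamond q \land (r \lor \Box p) is false.
  At v: \Diamond q requires q at some successor in {u, v, t}.
    q holds at u, so \Diamond q is true at v.
  At v: r is false, \Box p is false, so r \lor \Box p is false.
    At v: \Box p requires p at every successor {u, v, t}.
      p fails at u, so \Box p is false at v.

No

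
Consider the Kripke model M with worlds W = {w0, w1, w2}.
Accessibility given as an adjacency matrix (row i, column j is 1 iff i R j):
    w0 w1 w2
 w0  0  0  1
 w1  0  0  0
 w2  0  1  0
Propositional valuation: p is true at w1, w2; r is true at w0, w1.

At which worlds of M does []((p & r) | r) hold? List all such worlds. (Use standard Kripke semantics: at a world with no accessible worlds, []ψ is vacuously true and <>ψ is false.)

w1, w2

Let φ = []((p & r) | r). Evaluate φ at each world:
  w0 (successors {w2}): φ is false.
  w1 (successors ∅): φ is true.
  w2 (successors {w1}): φ is true.
For instance, at w0:
  At w0: []((p & r) | r) requires (p & r) | r at every successor {w2}.
    (p & r) | r fails at w2, so []((p & r) | r) is false at w0.
Satisfying worlds: {w1, w2}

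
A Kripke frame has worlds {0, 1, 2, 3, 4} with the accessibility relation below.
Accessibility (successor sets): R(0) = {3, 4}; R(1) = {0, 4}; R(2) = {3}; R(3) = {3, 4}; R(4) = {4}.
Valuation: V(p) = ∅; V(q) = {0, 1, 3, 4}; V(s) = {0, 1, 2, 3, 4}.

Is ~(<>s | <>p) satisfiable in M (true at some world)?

Let φ = ~(<>s | <>p). Evaluate φ at each world:
  0 (successors {3, 4}): φ is false.
  1 (successors {0, 4}): φ is false.
  2 (successors {3}): φ is false.
  3 (successors {3, 4}): φ is false.
  4 (successors {4}): φ is false.
For instance, at 3:
  At 3: <>s | <>p is true, so ~(<>s | <>p) is false.
    At 3: <>s is true, <>p is false, so <>s | <>p is true.
      At 3: <>s requires s at some successor in {3, 4}.
        s holds at 3, so <>s is true at 3.
      At 3: <>p requires p at some successor in {3, 4}.
        At 3: p is false.
        At 4: p is false.
      So <>p is false at 3.

No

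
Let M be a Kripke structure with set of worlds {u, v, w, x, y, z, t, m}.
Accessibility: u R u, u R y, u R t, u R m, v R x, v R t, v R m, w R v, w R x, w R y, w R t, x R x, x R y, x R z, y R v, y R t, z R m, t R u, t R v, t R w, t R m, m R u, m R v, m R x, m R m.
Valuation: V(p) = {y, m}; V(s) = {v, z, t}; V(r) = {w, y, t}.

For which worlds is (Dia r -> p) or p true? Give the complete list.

Let φ = (Dia r -> p) or p. Evaluate φ at each world:
  u (successors {u, y, t, m}): φ is false.
  v (successors {x, t, m}): φ is false.
  w (successors {v, x, y, t}): φ is false.
  x (successors {x, y, z}): φ is false.
  y (successors {v, t}): φ is true.
  z (successors {m}): φ is true.
  t (successors {u, v, w, m}): φ is false.
  m (successors {u, v, x, m}): φ is true.
For instance, at z:
  At z: Dia r -> p is true, p is false, so (Dia r -> p) or p is true.
    At z: Dia r is false, p is false, so Dia r -> p is true.
      At z: Dia r requires r at some successor in {m}.
        At m: r is false.
      So Dia r is false at z.
Satisfying worlds: {y, z, m}

y, z, m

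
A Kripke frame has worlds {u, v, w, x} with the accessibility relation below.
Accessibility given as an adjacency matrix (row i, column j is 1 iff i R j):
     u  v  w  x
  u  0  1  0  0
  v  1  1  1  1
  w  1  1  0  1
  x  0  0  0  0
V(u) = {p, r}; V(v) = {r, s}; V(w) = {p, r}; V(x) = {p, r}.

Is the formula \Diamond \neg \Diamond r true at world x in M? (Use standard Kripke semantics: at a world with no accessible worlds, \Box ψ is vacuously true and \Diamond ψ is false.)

No

At x: no accessible worlds, so \Diamond \neg \Diamond r is false.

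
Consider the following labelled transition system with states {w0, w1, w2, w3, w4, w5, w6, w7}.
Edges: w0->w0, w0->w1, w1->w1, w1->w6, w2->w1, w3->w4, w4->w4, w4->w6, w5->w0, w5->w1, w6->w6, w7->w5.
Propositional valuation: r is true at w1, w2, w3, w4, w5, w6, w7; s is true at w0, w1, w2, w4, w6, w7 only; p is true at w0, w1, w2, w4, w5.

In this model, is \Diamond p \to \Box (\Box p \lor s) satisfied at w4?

Yes

At w4: \Diamond p is true, \Box (\Box p \lor s) is true, so \Diamond p \to \Box (\Box p \lor s) is true.
  At w4: \Diamond p requires p at some successor in {w4, w6}.
    p holds at w4, so \Diamond p is true at w4.
  At w4: \Box (\Box p \lor s) requires \Box p \lor s at every successor {w4, w6}.
      At w4: \Box p is false, s is true, so \Box p \lor s is true.
      At w6: \Box p is false, s is true, so \Box p \lor s is true.
  So \Box (\Box p \lor s) is true at w4.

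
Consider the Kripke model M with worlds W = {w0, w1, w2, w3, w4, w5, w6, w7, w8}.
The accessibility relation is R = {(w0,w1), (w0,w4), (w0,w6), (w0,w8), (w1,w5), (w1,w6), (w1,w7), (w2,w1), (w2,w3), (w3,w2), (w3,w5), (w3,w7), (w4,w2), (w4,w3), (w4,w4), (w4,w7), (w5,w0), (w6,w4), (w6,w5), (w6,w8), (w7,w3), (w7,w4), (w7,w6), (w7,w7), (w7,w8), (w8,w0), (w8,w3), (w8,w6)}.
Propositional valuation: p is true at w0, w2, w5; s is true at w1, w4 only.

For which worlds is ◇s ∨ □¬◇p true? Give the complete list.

Let φ = ◇s ∨ □¬◇p. Evaluate φ at each world:
  w0 (successors {w1, w4, w6, w8}): φ is true.
  w1 (successors {w5, w6, w7}): φ is false.
  w2 (successors {w1, w3}): φ is true.
  w3 (successors {w2, w5, w7}): φ is false.
  w4 (successors {w2, w3, w4, w7}): φ is true.
  w5 (successors {w0}): φ is true.
  w6 (successors {w4, w5, w8}): φ is true.
  w7 (successors {w3, w4, w6, w7, w8}): φ is true.
  w8 (successors {w0, w3, w6}): φ is false.
For instance, at w3:
  At w3: ◇s is false, □¬◇p is false, so ◇s ∨ □¬◇p is false.
    At w3: ◇s requires s at some successor in {w2, w5, w7}.
      At w2: s is false.
      At w5: s is false.
      At w7: s is false.
    So ◇s is false at w3.
    At w3: □¬◇p requires ¬◇p at every successor {w2, w5, w7}.
      ¬◇p fails at w5, so □¬◇p is false at w3.
Satisfying worlds: {w0, w2, w4, w5, w6, w7}

w0, w2, w4, w5, w6, w7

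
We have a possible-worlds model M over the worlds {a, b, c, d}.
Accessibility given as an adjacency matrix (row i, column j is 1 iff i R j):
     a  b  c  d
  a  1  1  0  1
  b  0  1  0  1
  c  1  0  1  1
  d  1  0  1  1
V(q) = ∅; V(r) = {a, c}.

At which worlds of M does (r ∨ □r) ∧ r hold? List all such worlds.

Recall that □ψ holds at a world iff ψ holds at every accessible world, and ◇ψ holds iff ψ holds at some accessible world.
Let φ = (r ∨ □r) ∧ r. Evaluate φ at each world:
  a (successors {a, b, d}): φ is true.
  b (successors {b, d}): φ is false.
  c (successors {a, c, d}): φ is true.
  d (successors {a, c, d}): φ is false.
For instance, at d:
  At d: r ∨ □r is false, r is false, so (r ∨ □r) ∧ r is false.
    At d: r is false, □r is false, so r ∨ □r is false.
      At d: □r requires r at every successor {a, c, d}.
        r fails at d, so □r is false at d.
Satisfying worlds: {a, c}

a, c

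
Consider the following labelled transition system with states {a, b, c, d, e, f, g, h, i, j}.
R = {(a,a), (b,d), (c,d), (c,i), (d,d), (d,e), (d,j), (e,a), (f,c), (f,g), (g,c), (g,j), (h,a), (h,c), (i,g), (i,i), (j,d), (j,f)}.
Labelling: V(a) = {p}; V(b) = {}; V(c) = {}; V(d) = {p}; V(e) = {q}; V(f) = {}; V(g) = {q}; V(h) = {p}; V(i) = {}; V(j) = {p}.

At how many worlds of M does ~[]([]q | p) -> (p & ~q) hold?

Let φ = ~[]([]q | p) -> (p & ~q). Evaluate φ at each world:
  a (successors {a}): φ is true.
  b (successors {d}): φ is true.
  c (successors {d, i}): φ is false.
  d (successors {d, e, j}): φ is true.
  e (successors {a}): φ is true.
  f (successors {c, g}): φ is false.
  g (successors {c, j}): φ is false.
  h (successors {a, c}): φ is true.
  i (successors {g, i}): φ is false.
  j (successors {d, f}): φ is true.
For instance, at j:
  At j: ~[]([]q | p) is true, p & ~q is true, so ~[]([]q | p) -> (p & ~q) is true.
    At j: []([]q | p) is false, so ~[]([]q | p) is true.
      At j: []([]q | p) requires []q | p at every successor {d, f}.
        []q | p fails at f, so []([]q | p) is false at j.
Satisfying worlds: {a, b, d, e, h, j}

6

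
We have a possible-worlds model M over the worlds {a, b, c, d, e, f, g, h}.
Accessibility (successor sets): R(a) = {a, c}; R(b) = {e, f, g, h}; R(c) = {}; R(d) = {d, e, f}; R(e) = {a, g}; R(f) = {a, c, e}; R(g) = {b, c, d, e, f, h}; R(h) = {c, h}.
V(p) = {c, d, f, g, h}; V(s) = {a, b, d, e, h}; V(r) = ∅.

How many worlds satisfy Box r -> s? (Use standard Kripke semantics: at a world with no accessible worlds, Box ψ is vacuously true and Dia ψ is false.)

Recall that Box ψ holds at a world iff ψ holds at every accessible world, and Dia ψ holds iff ψ holds at some accessible world.
Let φ = Box r -> s. Evaluate φ at each world:
  a (successors {a, c}): φ is true.
  b (successors {e, f, g, h}): φ is true.
  c (successors ∅): φ is false.
  d (successors {d, e, f}): φ is true.
  e (successors {a, g}): φ is true.
  f (successors {a, c, e}): φ is true.
  g (successors {b, c, d, e, f, h}): φ is true.
  h (successors {c, h}): φ is true.
For instance, at a:
  At a: Box r is false, s is true, so Box r -> s is true.
    At a: Box r requires r at every successor {a, c}.
      r fails at a, so Box r is false at a.
Satisfying worlds: {a, b, d, e, f, g, h}

7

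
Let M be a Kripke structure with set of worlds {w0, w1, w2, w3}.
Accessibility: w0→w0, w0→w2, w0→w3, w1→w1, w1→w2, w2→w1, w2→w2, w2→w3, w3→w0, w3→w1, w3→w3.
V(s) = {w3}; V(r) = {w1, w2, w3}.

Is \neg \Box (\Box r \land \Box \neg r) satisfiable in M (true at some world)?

Yes

Recall that \Box ψ holds at a world iff ψ holds at every accessible world, and \Diamond ψ holds iff ψ holds at some accessible world.
Let φ = \neg \Box (\Box r \land \Box \neg r). Evaluate φ at each world:
  w0 (successors {w0, w2, w3}): φ is true.
  w1 (successors {w1, w2}): φ is true.
  w2 (successors {w1, w2, w3}): φ is true.
  w3 (successors {w0, w1, w3}): φ is true.
Detail at w0 (witness):
  At w0: \Box (\Box r \land \Box \neg r) is false, so \neg \Box (\Box r \land \Box \neg r) is true.
    At w0: \Box (\Box r \land \Box \neg r) requires \Box r \land \Box \neg r at every successor {w0, w2, w3}.
      \Box r \land \Box \neg r fails at w0, so \Box (\Box r \land \Box \neg r) is false at w0.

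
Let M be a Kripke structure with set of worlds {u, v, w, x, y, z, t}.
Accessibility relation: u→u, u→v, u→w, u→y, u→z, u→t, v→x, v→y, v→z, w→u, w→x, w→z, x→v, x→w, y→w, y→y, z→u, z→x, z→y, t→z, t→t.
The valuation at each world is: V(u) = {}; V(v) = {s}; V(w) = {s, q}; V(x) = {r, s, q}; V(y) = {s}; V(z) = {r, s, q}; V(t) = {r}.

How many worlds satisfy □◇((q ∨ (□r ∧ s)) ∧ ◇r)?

3

Recall that □ψ holds at a world iff ψ holds at every accessible world, and ◇ψ holds iff ψ holds at some accessible world.
Let φ = □◇((q ∨ (□r ∧ s)) ∧ ◇r). Evaluate φ at each world:
  u (successors {u, v, w, y, z, t}): φ is false.
  v (successors {x, y, z}): φ is false.
  w (successors {u, x, z}): φ is false.
  x (successors {v, w}): φ is true.
  y (successors {w, y}): φ is true.
  z (successors {u, x, y}): φ is true.
  t (successors {z, t}): φ is false.
For instance, at v:
  At v: □◇((q ∨ (□r ∧ s)) ∧ ◇r) requires ◇((q ∨ (□r ∧ s)) ∧ ◇r) at every successor {x, y, z}.
    ◇((q ∨ (□r ∧ s)) ∧ ◇r) fails at z, so □◇((q ∨ (□r ∧ s)) ∧ ◇r) is false at v.
      At z: ◇((q ∨ (□r ∧ s)) ∧ ◇r) requires (q ∨ (□r ∧ s)) ∧ ◇r at some successor in {u, x, y}.
        At u: (q ∨ (□r ∧ s)) ∧ ◇r is false.
        At x: (q ∨ (□r ∧ s)) ∧ ◇r is false.
        At y: (q ∨ (□r ∧ s)) ∧ ◇r is false.
      So ◇((q ∨ (□r ∧ s)) ∧ ◇r) is false at z.
Satisfying worlds: {x, y, z}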